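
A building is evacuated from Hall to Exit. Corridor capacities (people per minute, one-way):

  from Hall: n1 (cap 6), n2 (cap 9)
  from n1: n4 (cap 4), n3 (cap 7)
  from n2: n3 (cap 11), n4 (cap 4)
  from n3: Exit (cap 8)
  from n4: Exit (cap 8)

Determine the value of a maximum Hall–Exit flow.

15

Augment Hall→n1→n3→Exit: bottleneck 6, flow now 6.
Augment Hall→n2→n3→Exit: bottleneck 2, flow now 8.
Augment Hall→n2→n4→Exit: bottleneck 4, flow now 12.
Augment Hall→n2→n3→n1→n4→Exit: bottleneck 3, flow now 15. (uses reverse residual edge)
No augmenting path remains; maximum flow = 15.
In the residual graph, reachable from Hall: {Hall}.
Min-cut edges: Hall→n1 (6), Hall→n2 (9); capacity 6 + 9 = 15.
This cut is saturated, so no flow can exceed 15.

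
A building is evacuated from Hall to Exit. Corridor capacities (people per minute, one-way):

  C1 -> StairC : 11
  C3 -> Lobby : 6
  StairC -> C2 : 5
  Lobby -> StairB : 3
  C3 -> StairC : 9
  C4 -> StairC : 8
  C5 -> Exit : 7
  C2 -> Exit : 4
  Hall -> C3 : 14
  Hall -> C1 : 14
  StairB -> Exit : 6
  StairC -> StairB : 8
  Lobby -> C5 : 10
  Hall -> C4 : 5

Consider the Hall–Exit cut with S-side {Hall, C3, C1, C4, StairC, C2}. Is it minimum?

No — its capacity is 18, but the minimum cut has capacity 16.

Given cut capacity: 6 + 8 + 4 = 18.
Augment Hall→C3→Lobby→C5→Exit: bottleneck 6, flow now 6.
Augment Hall→C3→StairC→C2→Exit: bottleneck 4, flow now 10.
Augment Hall→C3→StairC→StairB→Exit: bottleneck 4, flow now 14.
Augment Hall→C1→StairC→StairB→Exit: bottleneck 2, flow now 16.
No augmenting path remains; maximum flow = 16.
In the residual graph, reachable from Hall: {Hall, C3, C1, C4, StairC, C2, StairB}.
Min-cut edges: C3→Lobby (6), C2→Exit (4), StairB→Exit (6); capacity 6 + 4 + 6 = 16.
Cut capacity 18 exceeds the max flow 16, so it is not minimum.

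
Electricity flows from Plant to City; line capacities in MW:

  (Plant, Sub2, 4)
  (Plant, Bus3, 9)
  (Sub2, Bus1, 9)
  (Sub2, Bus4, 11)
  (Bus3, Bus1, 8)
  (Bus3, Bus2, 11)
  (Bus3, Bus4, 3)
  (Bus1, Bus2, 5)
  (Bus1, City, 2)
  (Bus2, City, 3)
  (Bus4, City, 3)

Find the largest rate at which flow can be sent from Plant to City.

Augment Plant→Sub2→Bus1→City: bottleneck 2, flow now 2.
Augment Plant→Sub2→Bus4→City: bottleneck 2, flow now 4.
Augment Plant→Bus3→Bus2→City: bottleneck 3, flow now 7.
Augment Plant→Bus3→Bus4→City: bottleneck 1, flow now 8.
No augmenting path remains; maximum flow = 8.
In the residual graph, reachable from Plant: {Plant, Sub2, Bus3, Bus1, Bus2, Bus4}.
Min-cut edges: Bus1→City (2), Bus2→City (3), Bus4→City (3); capacity 2 + 3 + 3 = 8.
This cut is saturated, so no flow can exceed 8.

8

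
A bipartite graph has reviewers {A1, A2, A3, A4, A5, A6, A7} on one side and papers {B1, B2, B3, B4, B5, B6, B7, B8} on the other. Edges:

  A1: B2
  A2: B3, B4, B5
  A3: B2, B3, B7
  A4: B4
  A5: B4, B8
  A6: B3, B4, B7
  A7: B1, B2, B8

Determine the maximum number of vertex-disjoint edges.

Unit-capacity flow: source→left, listed edges, right→sink; max matching = max flow.
Augmenting path A1→B2 (+1); matched 1.
Augmenting path A2→B3 (+1); matched 2.
Augmenting path A3→B7 (+1); matched 3.
Augmenting path A4→B4 (+1); matched 4.
Augmenting path A5→B8 (+1); matched 5.
Augmenting path A7→B1 (+1); matched 6.
Augmenting path A6→B3→A2→B5 (+1); matched 7.
No augmenting path remains; maximum matching = 7.
König certificate: {A1, A2, A3, A4, A5, A6, A7} is a vertex cover of size 7 (every listed pair touches it), so no matching can be larger.

7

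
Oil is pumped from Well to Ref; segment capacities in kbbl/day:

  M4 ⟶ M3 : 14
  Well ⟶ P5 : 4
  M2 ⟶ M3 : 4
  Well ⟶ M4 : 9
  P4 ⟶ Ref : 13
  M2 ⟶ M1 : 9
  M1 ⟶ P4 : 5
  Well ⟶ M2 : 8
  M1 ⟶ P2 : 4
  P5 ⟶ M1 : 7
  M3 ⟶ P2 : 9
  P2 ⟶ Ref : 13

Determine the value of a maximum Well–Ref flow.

Augment Well→M4→M3→P2→Ref: bottleneck 9, flow now 9.
Augment Well→M2→M1→P2→Ref: bottleneck 4, flow now 13.
Augment Well→M2→M1→P4→Ref: bottleneck 4, flow now 17.
Augment Well→P5→M1→P4→Ref: bottleneck 1, flow now 18.
No augmenting path remains; maximum flow = 18.
In the residual graph, reachable from Well: {Well, M4, M2, P5, M3, M1}.
Min-cut edges: M3→P2 (9), M1→P2 (4), M1→P4 (5); capacity 9 + 4 + 5 = 18.
This cut is saturated, so no flow can exceed 18.

18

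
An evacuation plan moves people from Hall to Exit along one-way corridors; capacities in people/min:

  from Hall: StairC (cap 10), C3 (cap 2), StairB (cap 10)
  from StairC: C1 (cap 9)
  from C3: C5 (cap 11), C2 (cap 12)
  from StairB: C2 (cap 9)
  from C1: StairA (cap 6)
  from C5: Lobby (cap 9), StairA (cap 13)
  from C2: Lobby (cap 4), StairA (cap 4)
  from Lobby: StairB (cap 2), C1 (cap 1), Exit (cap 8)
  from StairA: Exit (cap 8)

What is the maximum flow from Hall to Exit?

14

Augment Hall→StairC→C1→StairA→Exit: bottleneck 6, flow now 6.
Augment Hall→C3→C5→Lobby→Exit: bottleneck 2, flow now 8.
Augment Hall→StairB→C2→Lobby→Exit: bottleneck 4, flow now 12.
Augment Hall→StairB→C2→StairA→Exit: bottleneck 2, flow now 14.
No augmenting path remains; maximum flow = 14.
In the residual graph, reachable from Hall: {Hall, StairC, StairB, C1, C2, StairA}.
Min-cut edges: Hall→C3 (2), C2→Lobby (4), StairA→Exit (8); capacity 2 + 4 + 8 = 14.
This cut is saturated, so no flow can exceed 14.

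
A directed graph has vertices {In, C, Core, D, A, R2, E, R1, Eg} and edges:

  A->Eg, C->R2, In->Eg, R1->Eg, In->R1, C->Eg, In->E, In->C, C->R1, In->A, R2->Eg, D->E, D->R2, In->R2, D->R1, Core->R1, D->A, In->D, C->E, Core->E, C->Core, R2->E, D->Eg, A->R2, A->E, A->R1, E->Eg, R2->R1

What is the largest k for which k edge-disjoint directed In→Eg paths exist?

Assign every edge capacity 1; by Menger, the answer equals the max flow.
Path In→Eg (+1); total 1.
Path In→C→Eg (+1); total 2.
Path In→D→Eg (+1); total 3.
Path In→A→Eg (+1); total 4.
Path In→R2→Eg (+1); total 5.
Path In→E→Eg (+1); total 6.
Path In→R1→Eg (+1); total 7.
No residual In→Eg path; max flow = 7.
Certifying cut of size 7: {In→A, In→C, In→D, In→E, In→Eg, In→R1, In→R2}.

7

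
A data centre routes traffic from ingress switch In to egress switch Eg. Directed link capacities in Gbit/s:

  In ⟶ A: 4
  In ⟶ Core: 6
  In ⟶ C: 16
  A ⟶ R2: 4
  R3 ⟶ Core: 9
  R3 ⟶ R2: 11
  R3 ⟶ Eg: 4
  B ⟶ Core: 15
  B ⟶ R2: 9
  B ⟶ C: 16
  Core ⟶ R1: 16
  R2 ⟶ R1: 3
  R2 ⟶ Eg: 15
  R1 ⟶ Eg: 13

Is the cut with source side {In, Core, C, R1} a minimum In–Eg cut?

No — its capacity is 17, but the minimum cut has capacity 10.

Given cut capacity: 4 + 13 = 17.
Augment In→A→R2→Eg: bottleneck 4, flow now 4.
Augment In→Core→R1→Eg: bottleneck 6, flow now 10.
No augmenting path remains; maximum flow = 10.
In the residual graph, reachable from In: {In, C}.
Min-cut edges: In→A (4), In→Core (6); capacity 4 + 6 = 10.
Cut capacity 17 exceeds the max flow 10, so it is not minimum.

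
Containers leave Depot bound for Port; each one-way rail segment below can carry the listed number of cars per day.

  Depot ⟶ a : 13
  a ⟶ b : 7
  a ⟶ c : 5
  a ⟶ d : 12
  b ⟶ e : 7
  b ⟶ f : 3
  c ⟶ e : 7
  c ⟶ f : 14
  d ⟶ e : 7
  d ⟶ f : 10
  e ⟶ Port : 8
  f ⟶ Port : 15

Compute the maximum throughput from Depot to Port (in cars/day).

13

Augment Depot→a→b→e→Port: bottleneck 7, flow now 7.
Augment Depot→a→c→e→Port: bottleneck 1, flow now 8.
Augment Depot→a→c→f→Port: bottleneck 4, flow now 12.
Augment Depot→a→d→f→Port: bottleneck 1, flow now 13.
No augmenting path remains; maximum flow = 13.
In the residual graph, reachable from Depot: {Depot}.
Min-cut edges: Depot→a (13); capacity 13 = 13.
This cut is saturated, so no flow can exceed 13.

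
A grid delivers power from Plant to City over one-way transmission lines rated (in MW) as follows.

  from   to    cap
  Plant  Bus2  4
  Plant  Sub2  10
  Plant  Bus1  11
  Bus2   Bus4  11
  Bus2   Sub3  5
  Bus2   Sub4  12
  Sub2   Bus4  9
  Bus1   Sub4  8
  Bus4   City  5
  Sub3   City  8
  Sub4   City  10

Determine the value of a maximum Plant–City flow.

Augment Plant→Bus2→Bus4→City: bottleneck 4, flow now 4.
Augment Plant→Sub2→Bus4→City: bottleneck 1, flow now 5.
Augment Plant→Bus1→Sub4→City: bottleneck 8, flow now 13.
Augment Plant→Sub2→Bus4→Bus2→Sub3→City: bottleneck 4, flow now 17. (uses reverse residual edge)
No augmenting path remains; maximum flow = 17.
In the residual graph, reachable from Plant: {Plant, Sub2, Bus1, Bus4}.
Min-cut edges: Plant→Bus2 (4), Bus1→Sub4 (8), Bus4→City (5); capacity 4 + 8 + 5 = 17.
This cut is saturated, so no flow can exceed 17.

17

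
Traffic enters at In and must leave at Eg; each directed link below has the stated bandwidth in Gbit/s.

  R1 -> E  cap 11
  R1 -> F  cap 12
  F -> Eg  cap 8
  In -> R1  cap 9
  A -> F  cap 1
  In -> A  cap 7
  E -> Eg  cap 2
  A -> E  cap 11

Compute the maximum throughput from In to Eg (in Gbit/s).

Augment In→A→F→Eg: bottleneck 1, flow now 1.
Augment In→A→E→Eg: bottleneck 2, flow now 3.
Augment In→R1→F→Eg: bottleneck 7, flow now 10.
No augmenting path remains; maximum flow = 10.
In the residual graph, reachable from In: {In, A, R1, F, E}.
Min-cut edges: F→Eg (8), E→Eg (2); capacity 8 + 2 = 10.
This cut is saturated, so no flow can exceed 10.

10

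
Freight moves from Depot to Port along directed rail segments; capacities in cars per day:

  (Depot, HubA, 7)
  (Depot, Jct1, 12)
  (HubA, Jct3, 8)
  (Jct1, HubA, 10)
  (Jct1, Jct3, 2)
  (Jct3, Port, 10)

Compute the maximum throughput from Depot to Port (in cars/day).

10

Augment Depot→HubA→Jct3→Port: bottleneck 7, flow now 7.
Augment Depot→Jct1→Jct3→Port: bottleneck 2, flow now 9.
Augment Depot→Jct1→HubA→Jct3→Port: bottleneck 1, flow now 10.
No augmenting path remains; maximum flow = 10.
In the residual graph, reachable from Depot: {Depot, HubA, Jct1}.
Min-cut edges: HubA→Jct3 (8), Jct1→Jct3 (2); capacity 8 + 2 = 10.
This cut is saturated, so no flow can exceed 10.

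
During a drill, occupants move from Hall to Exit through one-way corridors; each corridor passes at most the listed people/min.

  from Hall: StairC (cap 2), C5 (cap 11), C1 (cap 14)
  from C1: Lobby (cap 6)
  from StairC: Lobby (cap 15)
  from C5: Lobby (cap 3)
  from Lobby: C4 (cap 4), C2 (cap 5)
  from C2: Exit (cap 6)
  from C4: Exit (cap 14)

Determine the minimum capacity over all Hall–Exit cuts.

9

Augment Hall→C1→Lobby→C2→Exit: bottleneck 5, flow now 5.
Augment Hall→C1→Lobby→C4→Exit: bottleneck 1, flow now 6.
Augment Hall→StairC→Lobby→C4→Exit: bottleneck 2, flow now 8.
Augment Hall→C5→Lobby→C4→Exit: bottleneck 1, flow now 9.
No augmenting path remains; maximum flow = 9.
By max-flow min-cut, the minimum cut capacity equals the max flow.
In the residual graph, reachable from Hall: {Hall, C1, StairC, C5, Lobby}.
Min-cut edges: Lobby→C2 (5), Lobby→C4 (4); capacity 5 + 4 = 9.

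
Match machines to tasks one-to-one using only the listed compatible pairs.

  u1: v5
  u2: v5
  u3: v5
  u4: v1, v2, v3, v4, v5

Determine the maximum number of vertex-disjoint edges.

2

Unit-capacity flow: source→left, listed edges, right→sink; max matching = max flow.
Augmenting path u1→v5 (+1); matched 1.
Augmenting path u4→v1 (+1); matched 2.
No augmenting path remains; maximum matching = 2.
König certificate: {u4, v5} is a vertex cover of size 2 (every listed pair touches it), so no matching can be larger.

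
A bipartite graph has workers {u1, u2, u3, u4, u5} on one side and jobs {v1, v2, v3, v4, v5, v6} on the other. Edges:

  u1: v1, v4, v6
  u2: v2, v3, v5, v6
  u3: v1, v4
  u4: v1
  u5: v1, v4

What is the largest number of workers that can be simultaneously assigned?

4

Unit-capacity flow: source→left, listed edges, right→sink; max matching = max flow.
Augmenting path u1→v1 (+1); matched 1.
Augmenting path u2→v2 (+1); matched 2.
Augmenting path u3→v4 (+1); matched 3.
Augmenting path u4→v1→u1→v6 (+1); matched 4.
No augmenting path remains; maximum matching = 4.
König certificate: {u1, u2, v1, v4} is a vertex cover of size 4 (every listed pair touches it), so no matching can be larger.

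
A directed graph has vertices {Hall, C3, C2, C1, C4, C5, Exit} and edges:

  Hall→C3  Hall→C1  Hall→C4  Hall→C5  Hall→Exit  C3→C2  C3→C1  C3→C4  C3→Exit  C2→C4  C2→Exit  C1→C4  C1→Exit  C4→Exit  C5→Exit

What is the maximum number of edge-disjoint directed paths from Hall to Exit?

Assign every edge capacity 1; by Menger, the answer equals the max flow.
Path Hall→Exit (+1); total 1.
Path Hall→C3→Exit (+1); total 2.
Path Hall→C1→Exit (+1); total 3.
Path Hall→C4→Exit (+1); total 4.
Path Hall→C5→Exit (+1); total 5.
No residual Hall→Exit path; max flow = 5.
Certifying cut of size 5: {Hall→C1, Hall→C3, Hall→C4, Hall→C5, Hall→Exit}.

5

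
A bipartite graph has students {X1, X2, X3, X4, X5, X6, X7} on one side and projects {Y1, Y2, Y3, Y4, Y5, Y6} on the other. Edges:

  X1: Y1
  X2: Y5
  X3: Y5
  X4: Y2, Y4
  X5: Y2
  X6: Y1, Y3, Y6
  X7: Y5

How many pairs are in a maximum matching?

5

Unit-capacity flow: source→left, listed edges, right→sink; max matching = max flow.
Augmenting path X1→Y1 (+1); matched 1.
Augmenting path X2→Y5 (+1); matched 2.
Augmenting path X4→Y2 (+1); matched 3.
Augmenting path X6→Y3 (+1); matched 4.
Augmenting path X5→Y2→X4→Y4 (+1); matched 5.
No augmenting path remains; maximum matching = 5.
König certificate: {X1, X4, X5, X6, Y5} is a vertex cover of size 5 (every listed pair touches it), so no matching can be larger.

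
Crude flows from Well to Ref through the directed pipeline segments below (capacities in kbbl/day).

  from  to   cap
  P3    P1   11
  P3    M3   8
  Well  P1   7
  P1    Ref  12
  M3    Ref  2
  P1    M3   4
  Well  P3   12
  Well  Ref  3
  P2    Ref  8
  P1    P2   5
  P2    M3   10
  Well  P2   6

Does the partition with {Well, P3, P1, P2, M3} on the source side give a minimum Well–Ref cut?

Given cut capacity: 3 + 12 + 8 + 2 = 25.
Augment Well→Ref: bottleneck 3, flow now 3.
Augment Well→P1→Ref: bottleneck 7, flow now 10.
Augment Well→P2→Ref: bottleneck 6, flow now 16.
Augment Well→P3→P1→Ref: bottleneck 5, flow now 21.
Augment Well→P3→M3→Ref: bottleneck 2, flow now 23.
Augment Well→P3→P1→P2→Ref: bottleneck 2, flow now 25.
No augmenting path remains; maximum flow = 25.
Cut capacity 25 equals the max flow, so it is a minimum cut.

Yes — it is a minimum cut (capacity 25).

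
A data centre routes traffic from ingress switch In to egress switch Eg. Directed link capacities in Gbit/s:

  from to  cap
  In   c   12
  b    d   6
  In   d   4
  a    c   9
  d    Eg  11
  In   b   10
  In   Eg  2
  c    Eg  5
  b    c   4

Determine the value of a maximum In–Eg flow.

17

Augment In→Eg: bottleneck 2, flow now 2.
Augment In→c→Eg: bottleneck 5, flow now 7.
Augment In→d→Eg: bottleneck 4, flow now 11.
Augment In→b→d→Eg: bottleneck 6, flow now 17.
No augmenting path remains; maximum flow = 17.
In the residual graph, reachable from In: {In, b, c}.
Min-cut edges: In→d (4), In→Eg (2), b→d (6), c→Eg (5); capacity 4 + 2 + 6 + 5 = 17.
This cut is saturated, so no flow can exceed 17.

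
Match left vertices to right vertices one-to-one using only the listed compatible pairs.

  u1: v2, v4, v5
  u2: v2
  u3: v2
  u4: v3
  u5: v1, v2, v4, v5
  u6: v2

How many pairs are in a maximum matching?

4

Unit-capacity flow: source→left, listed edges, right→sink; max matching = max flow.
Augmenting path u1→v2 (+1); matched 1.
Augmenting path u4→v3 (+1); matched 2.
Augmenting path u5→v1 (+1); matched 3.
Augmenting path u2→v2→u1→v4 (+1); matched 4.
No augmenting path remains; maximum matching = 4.
König certificate: {u1, u4, u5, v2} is a vertex cover of size 4 (every listed pair touches it), so no matching can be larger.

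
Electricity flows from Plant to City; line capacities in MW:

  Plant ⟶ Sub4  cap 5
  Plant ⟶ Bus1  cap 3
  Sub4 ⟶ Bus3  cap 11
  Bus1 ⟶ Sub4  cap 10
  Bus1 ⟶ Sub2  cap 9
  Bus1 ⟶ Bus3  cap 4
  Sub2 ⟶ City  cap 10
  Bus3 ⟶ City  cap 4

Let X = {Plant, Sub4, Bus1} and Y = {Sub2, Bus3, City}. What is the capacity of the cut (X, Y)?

24

Edges leaving {Plant, Sub4, Bus1}: Sub4→Bus3 (11), Bus1→Sub2 (9), Bus1→Bus3 (4).
Cut capacity = 11 + 9 + 4 = 24.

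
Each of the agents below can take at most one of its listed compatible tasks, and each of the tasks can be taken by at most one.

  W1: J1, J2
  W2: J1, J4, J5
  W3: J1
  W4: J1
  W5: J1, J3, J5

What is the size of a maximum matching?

Unit-capacity flow: source→left, listed edges, right→sink; max matching = max flow.
Augmenting path W1→J1 (+1); matched 1.
Augmenting path W2→J4 (+1); matched 2.
Augmenting path W5→J3 (+1); matched 3.
Augmenting path W3→J1→W1→J2 (+1); matched 4.
No augmenting path remains; maximum matching = 4.
König certificate: {W1, W2, W5, J1} is a vertex cover of size 4 (every listed pair touches it), so no matching can be larger.

4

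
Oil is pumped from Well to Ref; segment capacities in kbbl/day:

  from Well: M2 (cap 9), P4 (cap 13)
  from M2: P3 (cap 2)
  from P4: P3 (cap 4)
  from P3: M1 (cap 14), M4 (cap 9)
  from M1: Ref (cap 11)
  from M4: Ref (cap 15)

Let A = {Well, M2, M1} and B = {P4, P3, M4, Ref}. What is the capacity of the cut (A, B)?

26

Edges leaving {Well, M2, M1}: Well→P4 (13), M2→P3 (2), M1→Ref (11).
Cut capacity = 13 + 2 + 11 = 26.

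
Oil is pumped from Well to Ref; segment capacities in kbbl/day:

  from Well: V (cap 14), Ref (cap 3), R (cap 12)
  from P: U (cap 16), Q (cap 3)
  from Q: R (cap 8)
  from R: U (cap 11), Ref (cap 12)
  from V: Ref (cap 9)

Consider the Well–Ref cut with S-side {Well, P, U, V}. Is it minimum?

Given cut capacity: 12 + 3 + 3 + 9 = 27.
Augment Well→Ref: bottleneck 3, flow now 3.
Augment Well→R→Ref: bottleneck 12, flow now 15.
Augment Well→V→Ref: bottleneck 9, flow now 24.
No augmenting path remains; maximum flow = 24.
In the residual graph, reachable from Well: {Well, V}.
Min-cut edges: Well→R (12), Well→Ref (3), V→Ref (9); capacity 12 + 3 + 9 = 24.
Cut capacity 27 exceeds the max flow 24, so it is not minimum.

No — its capacity is 27, but the minimum cut has capacity 24.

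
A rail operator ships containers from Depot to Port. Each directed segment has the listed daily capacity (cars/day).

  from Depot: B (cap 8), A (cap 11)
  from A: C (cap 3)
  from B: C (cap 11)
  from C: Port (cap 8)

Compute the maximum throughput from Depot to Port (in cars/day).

Augment Depot→A→C→Port: bottleneck 3, flow now 3.
Augment Depot→B→C→Port: bottleneck 5, flow now 8.
No augmenting path remains; maximum flow = 8.
In the residual graph, reachable from Depot: {Depot, A, B, C}.
Min-cut edges: C→Port (8); capacity 8 = 8.
This cut is saturated, so no flow can exceed 8.

8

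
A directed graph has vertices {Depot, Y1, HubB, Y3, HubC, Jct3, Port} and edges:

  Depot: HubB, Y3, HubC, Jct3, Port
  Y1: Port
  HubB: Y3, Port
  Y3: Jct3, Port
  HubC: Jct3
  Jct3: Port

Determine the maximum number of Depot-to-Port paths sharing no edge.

Assign every edge capacity 1; by Menger, the answer equals the max flow.
Path Depot→Port (+1); total 1.
Path Depot→HubB→Port (+1); total 2.
Path Depot→Y3→Port (+1); total 3.
Path Depot→Jct3→Port (+1); total 4.
No residual Depot→Port path; max flow = 4.
Certifying cut of size 4: {Depot→HubB, Depot→Port, Depot→Y3, Jct3→Port}.

4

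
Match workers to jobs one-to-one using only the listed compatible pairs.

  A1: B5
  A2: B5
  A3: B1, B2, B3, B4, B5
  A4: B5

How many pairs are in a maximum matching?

2

Unit-capacity flow: source→left, listed edges, right→sink; max matching = max flow.
Augmenting path A1→B5 (+1); matched 1.
Augmenting path A3→B1 (+1); matched 2.
No augmenting path remains; maximum matching = 2.
König certificate: {A3, B5} is a vertex cover of size 2 (every listed pair touches it), so no matching can be larger.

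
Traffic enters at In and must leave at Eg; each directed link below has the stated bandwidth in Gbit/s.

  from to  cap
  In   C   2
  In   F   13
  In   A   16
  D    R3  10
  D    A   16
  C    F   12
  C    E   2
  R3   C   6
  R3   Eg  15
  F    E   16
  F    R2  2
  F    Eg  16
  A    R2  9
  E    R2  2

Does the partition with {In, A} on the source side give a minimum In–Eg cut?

No — its capacity is 24, but the minimum cut has capacity 15.

Given cut capacity: 2 + 13 + 9 = 24.
Augment In→F→Eg: bottleneck 13, flow now 13.
Augment In→C→F→Eg: bottleneck 2, flow now 15.
No augmenting path remains; maximum flow = 15.
In the residual graph, reachable from In: {In, A, R2}.
Min-cut edges: In→C (2), In→F (13); capacity 2 + 13 = 15.
Cut capacity 24 exceeds the max flow 15, so it is not minimum.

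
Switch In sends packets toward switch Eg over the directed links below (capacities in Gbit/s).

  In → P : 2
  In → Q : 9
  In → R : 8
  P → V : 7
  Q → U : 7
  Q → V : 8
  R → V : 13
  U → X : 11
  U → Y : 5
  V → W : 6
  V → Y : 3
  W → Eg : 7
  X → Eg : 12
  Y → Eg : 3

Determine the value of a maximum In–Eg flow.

Augment In→P→V→W→Eg: bottleneck 2, flow now 2.
Augment In→Q→U→X→Eg: bottleneck 7, flow now 9.
Augment In→Q→V→W→Eg: bottleneck 2, flow now 11.
Augment In→R→V→W→Eg: bottleneck 2, flow now 13.
Augment In→R→V→Y→Eg: bottleneck 3, flow now 16.
No augmenting path remains; maximum flow = 16.
In the residual graph, reachable from In: {In, P, Q, R, V}.
Min-cut edges: Q→U (7), V→W (6), V→Y (3); capacity 7 + 6 + 3 = 16.
This cut is saturated, so no flow can exceed 16.

16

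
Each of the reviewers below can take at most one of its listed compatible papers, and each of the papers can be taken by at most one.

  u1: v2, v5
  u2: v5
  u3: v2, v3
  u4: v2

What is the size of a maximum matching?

3

Unit-capacity flow: source→left, listed edges, right→sink; max matching = max flow.
Augmenting path u1→v2 (+1); matched 1.
Augmenting path u2→v5 (+1); matched 2.
Augmenting path u3→v3 (+1); matched 3.
No augmenting path remains; maximum matching = 3.
König certificate: {u3, v2, v5} is a vertex cover of size 3 (every listed pair touches it), so no matching can be larger.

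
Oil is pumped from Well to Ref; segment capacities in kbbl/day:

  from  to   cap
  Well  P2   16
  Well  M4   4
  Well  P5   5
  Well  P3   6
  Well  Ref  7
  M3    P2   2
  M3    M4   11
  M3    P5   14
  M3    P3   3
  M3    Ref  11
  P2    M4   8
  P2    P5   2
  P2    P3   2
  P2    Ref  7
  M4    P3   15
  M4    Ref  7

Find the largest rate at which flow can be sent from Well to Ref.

Augment Well→Ref: bottleneck 7, flow now 7.
Augment Well→P2→Ref: bottleneck 7, flow now 14.
Augment Well→M4→Ref: bottleneck 4, flow now 18.
Augment Well→P2→M4→Ref: bottleneck 3, flow now 21.
No augmenting path remains; maximum flow = 21.
In the residual graph, reachable from Well: {Well, P2, M4, P5, P3}.
Min-cut edges: Well→Ref (7), P2→Ref (7), M4→Ref (7); capacity 7 + 7 + 7 = 21.
This cut is saturated, so no flow can exceed 21.

21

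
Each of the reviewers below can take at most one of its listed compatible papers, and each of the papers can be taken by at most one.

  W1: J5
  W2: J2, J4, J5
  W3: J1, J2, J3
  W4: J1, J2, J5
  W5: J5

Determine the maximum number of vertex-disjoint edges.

4

Unit-capacity flow: source→left, listed edges, right→sink; max matching = max flow.
Augmenting path W1→J5 (+1); matched 1.
Augmenting path W2→J2 (+1); matched 2.
Augmenting path W3→J1 (+1); matched 3.
Augmenting path W4→J1→W3→J3 (+1); matched 4.
No augmenting path remains; maximum matching = 4.
König certificate: {W2, W3, W4, J5} is a vertex cover of size 4 (every listed pair touches it), so no matching can be larger.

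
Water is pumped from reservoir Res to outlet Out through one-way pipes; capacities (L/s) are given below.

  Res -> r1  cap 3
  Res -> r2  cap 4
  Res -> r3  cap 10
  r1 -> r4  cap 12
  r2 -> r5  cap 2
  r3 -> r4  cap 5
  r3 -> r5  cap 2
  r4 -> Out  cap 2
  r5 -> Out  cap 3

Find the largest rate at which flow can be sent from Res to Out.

5

Augment Res→r1→r4→Out: bottleneck 2, flow now 2.
Augment Res→r2→r5→Out: bottleneck 2, flow now 4.
Augment Res→r3→r5→Out: bottleneck 1, flow now 5.
No augmenting path remains; maximum flow = 5.
In the residual graph, reachable from Res: {Res, r1, r2, r3, r4, r5}.
Min-cut edges: r4→Out (2), r5→Out (3); capacity 2 + 3 = 5.
This cut is saturated, so no flow can exceed 5.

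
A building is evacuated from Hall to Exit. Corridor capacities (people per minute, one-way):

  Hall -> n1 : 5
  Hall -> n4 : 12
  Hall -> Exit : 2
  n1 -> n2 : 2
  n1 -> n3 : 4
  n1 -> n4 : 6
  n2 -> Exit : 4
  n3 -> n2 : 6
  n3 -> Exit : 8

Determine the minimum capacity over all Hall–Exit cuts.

7

Augment Hall→Exit: bottleneck 2, flow now 2.
Augment Hall→n1→n2→Exit: bottleneck 2, flow now 4.
Augment Hall→n1→n3→Exit: bottleneck 3, flow now 7.
No augmenting path remains; maximum flow = 7.
By max-flow min-cut, the minimum cut capacity equals the max flow.
In the residual graph, reachable from Hall: {Hall, n4}.
Min-cut edges: Hall→n1 (5), Hall→Exit (2); capacity 5 + 2 = 7.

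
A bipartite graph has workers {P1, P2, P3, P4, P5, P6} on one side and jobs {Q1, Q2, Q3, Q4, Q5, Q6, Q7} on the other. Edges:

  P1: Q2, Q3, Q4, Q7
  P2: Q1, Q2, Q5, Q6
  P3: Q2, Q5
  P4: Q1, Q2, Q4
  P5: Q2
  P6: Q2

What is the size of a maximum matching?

5

Unit-capacity flow: source→left, listed edges, right→sink; max matching = max flow.
Augmenting path P1→Q2 (+1); matched 1.
Augmenting path P2→Q1 (+1); matched 2.
Augmenting path P3→Q5 (+1); matched 3.
Augmenting path P4→Q4 (+1); matched 4.
Augmenting path P5→Q2→P1→Q3 (+1); matched 5.
No augmenting path remains; maximum matching = 5.
König certificate: {P1, P2, P3, P4, Q2} is a vertex cover of size 5 (every listed pair touches it), so no matching can be larger.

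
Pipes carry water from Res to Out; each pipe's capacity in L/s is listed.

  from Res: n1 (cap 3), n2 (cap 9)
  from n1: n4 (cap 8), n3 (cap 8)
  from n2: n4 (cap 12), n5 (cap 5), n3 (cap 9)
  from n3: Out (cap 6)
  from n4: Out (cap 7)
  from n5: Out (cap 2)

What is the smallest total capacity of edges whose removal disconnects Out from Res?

Augment Res→n1→n3→Out: bottleneck 3, flow now 3.
Augment Res→n2→n3→Out: bottleneck 3, flow now 6.
Augment Res→n2→n4→Out: bottleneck 6, flow now 12.
No augmenting path remains; maximum flow = 12.
By max-flow min-cut, the minimum cut capacity equals the max flow.
In the residual graph, reachable from Res: {Res}.
Min-cut edges: Res→n1 (3), Res→n2 (9); capacity 3 + 9 = 12.

12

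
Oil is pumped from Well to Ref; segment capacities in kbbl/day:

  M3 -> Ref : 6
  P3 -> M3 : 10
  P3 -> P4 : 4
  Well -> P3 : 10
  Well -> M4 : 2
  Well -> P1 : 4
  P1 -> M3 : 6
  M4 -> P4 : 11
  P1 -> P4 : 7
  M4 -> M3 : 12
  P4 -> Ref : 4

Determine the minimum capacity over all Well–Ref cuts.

10

Augment Well→M4→M3→Ref: bottleneck 2, flow now 2.
Augment Well→P3→M3→Ref: bottleneck 4, flow now 6.
Augment Well→P3→P4→Ref: bottleneck 4, flow now 10.
No augmenting path remains; maximum flow = 10.
By max-flow min-cut, the minimum cut capacity equals the max flow.
In the residual graph, reachable from Well: {Well, M4, P3, P1, M3, P4}.
Min-cut edges: M3→Ref (6), P4→Ref (4); capacity 6 + 4 = 10.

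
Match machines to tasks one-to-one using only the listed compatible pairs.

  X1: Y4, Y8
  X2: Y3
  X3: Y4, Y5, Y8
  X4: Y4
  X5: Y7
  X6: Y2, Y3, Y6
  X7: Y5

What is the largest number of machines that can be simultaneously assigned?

Unit-capacity flow: source→left, listed edges, right→sink; max matching = max flow.
Augmenting path X1→Y4 (+1); matched 1.
Augmenting path X2→Y3 (+1); matched 2.
Augmenting path X3→Y5 (+1); matched 3.
Augmenting path X5→Y7 (+1); matched 4.
Augmenting path X6→Y2 (+1); matched 5.
Augmenting path X4→Y4→X1→Y8 (+1); matched 6.
No augmenting path remains; maximum matching = 6.
König certificate: {X2, X5, X6, Y4, Y5, Y8} is a vertex cover of size 6 (every listed pair touches it), so no matching can be larger.

6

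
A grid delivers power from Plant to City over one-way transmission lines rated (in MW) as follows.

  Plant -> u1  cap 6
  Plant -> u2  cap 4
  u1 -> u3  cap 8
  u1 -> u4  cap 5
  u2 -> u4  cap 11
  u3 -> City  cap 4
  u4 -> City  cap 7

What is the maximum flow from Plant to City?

Augment Plant→u1→u3→City: bottleneck 4, flow now 4.
Augment Plant→u1→u4→City: bottleneck 2, flow now 6.
Augment Plant→u2→u4→City: bottleneck 4, flow now 10.
No augmenting path remains; maximum flow = 10.
In the residual graph, reachable from Plant: {Plant}.
Min-cut edges: Plant→u1 (6), Plant→u2 (4); capacity 6 + 4 = 10.
This cut is saturated, so no flow can exceed 10.

10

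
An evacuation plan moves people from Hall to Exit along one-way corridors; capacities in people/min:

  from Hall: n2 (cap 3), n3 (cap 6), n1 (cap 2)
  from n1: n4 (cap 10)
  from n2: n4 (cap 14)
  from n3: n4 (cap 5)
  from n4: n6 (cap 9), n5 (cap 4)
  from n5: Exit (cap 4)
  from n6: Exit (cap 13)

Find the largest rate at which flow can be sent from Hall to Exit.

10

Augment Hall→n1→n4→n5→Exit: bottleneck 2, flow now 2.
Augment Hall→n2→n4→n5→Exit: bottleneck 2, flow now 4.
Augment Hall→n2→n4→n6→Exit: bottleneck 1, flow now 5.
Augment Hall→n3→n4→n6→Exit: bottleneck 5, flow now 10.
No augmenting path remains; maximum flow = 10.
In the residual graph, reachable from Hall: {Hall, n3}.
Min-cut edges: Hall→n1 (2), Hall→n2 (3), n3→n4 (5); capacity 2 + 3 + 5 = 10.
This cut is saturated, so no flow can exceed 10.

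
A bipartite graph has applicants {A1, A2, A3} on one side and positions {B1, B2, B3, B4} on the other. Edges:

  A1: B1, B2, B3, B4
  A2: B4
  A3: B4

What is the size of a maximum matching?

Unit-capacity flow: source→left, listed edges, right→sink; max matching = max flow.
Augmenting path A1→B1 (+1); matched 1.
Augmenting path A2→B4 (+1); matched 2.
No augmenting path remains; maximum matching = 2.
König certificate: {A1, B4} is a vertex cover of size 2 (every listed pair touches it), so no matching can be larger.

2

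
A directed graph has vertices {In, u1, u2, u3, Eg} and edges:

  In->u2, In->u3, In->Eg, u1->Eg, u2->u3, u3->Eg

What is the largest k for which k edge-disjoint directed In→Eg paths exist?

2

Assign every edge capacity 1; by Menger, the answer equals the max flow.
Path In→Eg (+1); total 1.
Path In→u3→Eg (+1); total 2.
No residual In→Eg path; max flow = 2.
Certifying cut of size 2: {In→Eg, u3→Eg}.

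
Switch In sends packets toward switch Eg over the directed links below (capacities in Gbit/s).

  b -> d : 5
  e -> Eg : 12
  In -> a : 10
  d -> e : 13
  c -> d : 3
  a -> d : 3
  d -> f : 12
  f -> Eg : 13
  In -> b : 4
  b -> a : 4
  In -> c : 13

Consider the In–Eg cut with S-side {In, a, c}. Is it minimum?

Yes — it is a minimum cut (capacity 10).

Given cut capacity: 4 + 3 + 3 = 10.
Augment In→a→d→e→Eg: bottleneck 3, flow now 3.
Augment In→b→d→e→Eg: bottleneck 4, flow now 7.
Augment In→c→d→e→Eg: bottleneck 3, flow now 10.
No augmenting path remains; maximum flow = 10.
Cut capacity 10 equals the max flow, so it is a minimum cut.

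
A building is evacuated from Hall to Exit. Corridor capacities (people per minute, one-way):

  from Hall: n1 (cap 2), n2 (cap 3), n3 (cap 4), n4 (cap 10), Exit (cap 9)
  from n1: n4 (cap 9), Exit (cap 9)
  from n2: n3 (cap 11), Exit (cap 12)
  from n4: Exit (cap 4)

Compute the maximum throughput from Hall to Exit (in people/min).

Augment Hall→Exit: bottleneck 9, flow now 9.
Augment Hall→n1→Exit: bottleneck 2, flow now 11.
Augment Hall→n2→Exit: bottleneck 3, flow now 14.
Augment Hall→n4→Exit: bottleneck 4, flow now 18.
No augmenting path remains; maximum flow = 18.
In the residual graph, reachable from Hall: {Hall, n3, n4}.
Min-cut edges: Hall→n1 (2), Hall→n2 (3), Hall→Exit (9), n4→Exit (4); capacity 2 + 3 + 9 + 4 = 18.
This cut is saturated, so no flow can exceed 18.

18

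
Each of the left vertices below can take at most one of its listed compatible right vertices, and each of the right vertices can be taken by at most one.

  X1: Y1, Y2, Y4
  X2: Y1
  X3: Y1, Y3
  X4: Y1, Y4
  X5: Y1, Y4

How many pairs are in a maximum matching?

4

Unit-capacity flow: source→left, listed edges, right→sink; max matching = max flow.
Augmenting path X1→Y1 (+1); matched 1.
Augmenting path X3→Y3 (+1); matched 2.
Augmenting path X4→Y4 (+1); matched 3.
Augmenting path X2→Y1→X1→Y2 (+1); matched 4.
No augmenting path remains; maximum matching = 4.
König certificate: {X1, X3, Y1, Y4} is a vertex cover of size 4 (every listed pair touches it), so no matching can be larger.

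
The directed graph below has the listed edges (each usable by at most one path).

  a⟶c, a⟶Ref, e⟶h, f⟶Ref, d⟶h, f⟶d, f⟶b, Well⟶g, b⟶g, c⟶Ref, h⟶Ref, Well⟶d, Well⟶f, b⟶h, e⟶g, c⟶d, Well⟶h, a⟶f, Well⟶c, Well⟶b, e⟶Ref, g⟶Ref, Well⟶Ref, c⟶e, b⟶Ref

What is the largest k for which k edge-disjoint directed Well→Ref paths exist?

6

Assign every edge capacity 1; by Menger, the answer equals the max flow.
Path Well→Ref (+1); total 1.
Path Well→b→Ref (+1); total 2.
Path Well→c→Ref (+1); total 3.
Path Well→f→Ref (+1); total 4.
Path Well→g→Ref (+1); total 5.
Path Well→h→Ref (+1); total 6.
No residual Well→Ref path; max flow = 6.
Certifying cut of size 6: {Well→Ref, Well→b, Well→c, Well→f, Well→g, h→Ref}.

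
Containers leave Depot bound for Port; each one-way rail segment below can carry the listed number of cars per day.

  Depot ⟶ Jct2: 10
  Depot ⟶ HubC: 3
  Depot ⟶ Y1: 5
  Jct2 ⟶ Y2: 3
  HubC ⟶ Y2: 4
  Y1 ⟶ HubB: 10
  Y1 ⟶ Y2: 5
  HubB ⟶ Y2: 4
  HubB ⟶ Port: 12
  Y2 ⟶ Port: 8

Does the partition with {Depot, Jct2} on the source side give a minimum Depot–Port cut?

Given cut capacity: 3 + 5 + 3 = 11.
Augment Depot→Jct2→Y2→Port: bottleneck 3, flow now 3.
Augment Depot→HubC→Y2→Port: bottleneck 3, flow now 6.
Augment Depot→Y1→HubB→Port: bottleneck 5, flow now 11.
No augmenting path remains; maximum flow = 11.
Cut capacity 11 equals the max flow, so it is a minimum cut.

Yes — it is a minimum cut (capacity 11).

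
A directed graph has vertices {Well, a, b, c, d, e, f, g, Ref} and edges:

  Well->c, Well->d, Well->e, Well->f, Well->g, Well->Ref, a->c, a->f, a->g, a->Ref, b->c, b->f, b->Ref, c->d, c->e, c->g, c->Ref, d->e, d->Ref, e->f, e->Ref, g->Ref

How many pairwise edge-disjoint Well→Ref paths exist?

5

Assign every edge capacity 1; by Menger, the answer equals the max flow.
Path Well→Ref (+1); total 1.
Path Well→c→Ref (+1); total 2.
Path Well→d→Ref (+1); total 3.
Path Well→e→Ref (+1); total 4.
Path Well→g→Ref (+1); total 5.
No residual Well→Ref path; max flow = 5.
Certifying cut of size 5: {Well→Ref, Well→c, Well→d, Well→e, Well→g}.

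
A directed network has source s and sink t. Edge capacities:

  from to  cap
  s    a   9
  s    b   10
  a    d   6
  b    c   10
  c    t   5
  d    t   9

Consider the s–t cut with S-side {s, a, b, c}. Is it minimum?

Yes — it is a minimum cut (capacity 11).

Given cut capacity: 6 + 5 = 11.
Augment s→a→d→t: bottleneck 6, flow now 6.
Augment s→b→c→t: bottleneck 5, flow now 11.
No augmenting path remains; maximum flow = 11.
Cut capacity 11 equals the max flow, so it is a minimum cut.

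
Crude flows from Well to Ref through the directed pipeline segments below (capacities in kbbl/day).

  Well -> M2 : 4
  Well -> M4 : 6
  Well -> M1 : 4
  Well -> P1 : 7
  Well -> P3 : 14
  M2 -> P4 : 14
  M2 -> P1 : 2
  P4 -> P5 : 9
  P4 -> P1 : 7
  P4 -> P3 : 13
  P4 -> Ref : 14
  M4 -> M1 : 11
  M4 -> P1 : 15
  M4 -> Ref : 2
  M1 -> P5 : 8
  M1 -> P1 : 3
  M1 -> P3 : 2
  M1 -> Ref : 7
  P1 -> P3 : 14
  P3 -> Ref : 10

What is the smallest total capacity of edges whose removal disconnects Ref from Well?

Augment Well→M4→Ref: bottleneck 2, flow now 2.
Augment Well→M1→Ref: bottleneck 4, flow now 6.
Augment Well→P3→Ref: bottleneck 10, flow now 16.
Augment Well→M2→P4→Ref: bottleneck 4, flow now 20.
Augment Well→M4→M1→Ref: bottleneck 3, flow now 23.
No augmenting path remains; maximum flow = 23.
By max-flow min-cut, the minimum cut capacity equals the max flow.
In the residual graph, reachable from Well: {Well, M4, M1, P5, P1, P3}.
Min-cut edges: Well→M2 (4), M4→Ref (2), M1→Ref (7), P3→Ref (10); capacity 4 + 2 + 7 + 10 = 23.

23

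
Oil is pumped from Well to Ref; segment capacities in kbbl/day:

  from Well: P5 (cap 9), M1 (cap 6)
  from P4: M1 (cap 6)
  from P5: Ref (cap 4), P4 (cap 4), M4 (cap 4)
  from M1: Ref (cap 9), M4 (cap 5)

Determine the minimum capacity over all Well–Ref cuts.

13

Augment Well→P5→Ref: bottleneck 4, flow now 4.
Augment Well→M1→Ref: bottleneck 6, flow now 10.
Augment Well→P5→P4→M1→Ref: bottleneck 3, flow now 13.
No augmenting path remains; maximum flow = 13.
By max-flow min-cut, the minimum cut capacity equals the max flow.
In the residual graph, reachable from Well: {Well, P4, P5, M1, M4}.
Min-cut edges: P5→Ref (4), M1→Ref (9); capacity 4 + 9 = 13.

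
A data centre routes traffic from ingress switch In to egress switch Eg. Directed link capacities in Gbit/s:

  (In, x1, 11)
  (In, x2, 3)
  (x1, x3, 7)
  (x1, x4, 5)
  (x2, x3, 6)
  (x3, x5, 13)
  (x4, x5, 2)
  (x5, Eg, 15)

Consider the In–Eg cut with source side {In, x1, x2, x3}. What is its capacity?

18

Edges leaving {In, x1, x2, x3}: x1→x4 (5), x3→x5 (13).
Cut capacity = 5 + 13 = 18.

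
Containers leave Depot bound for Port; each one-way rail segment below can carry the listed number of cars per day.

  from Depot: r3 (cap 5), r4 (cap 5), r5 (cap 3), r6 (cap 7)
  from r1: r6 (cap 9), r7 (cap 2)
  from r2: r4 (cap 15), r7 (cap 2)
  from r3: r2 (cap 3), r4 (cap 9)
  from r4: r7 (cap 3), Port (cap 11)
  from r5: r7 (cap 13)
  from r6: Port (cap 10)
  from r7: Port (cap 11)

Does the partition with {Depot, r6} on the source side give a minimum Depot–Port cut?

No — its capacity is 23, but the minimum cut has capacity 20.

Given cut capacity: 5 + 5 + 3 + 10 = 23.
Augment Depot→r4→Port: bottleneck 5, flow now 5.
Augment Depot→r6→Port: bottleneck 7, flow now 12.
Augment Depot→r3→r4→Port: bottleneck 5, flow now 17.
Augment Depot→r5→r7→Port: bottleneck 3, flow now 20.
No augmenting path remains; maximum flow = 20.
In the residual graph, reachable from Depot: {Depot}.
Min-cut edges: Depot→r3 (5), Depot→r4 (5), Depot→r5 (3), Depot→r6 (7); capacity 5 + 5 + 3 + 7 = 20.
Cut capacity 23 exceeds the max flow 20, so it is not minimum.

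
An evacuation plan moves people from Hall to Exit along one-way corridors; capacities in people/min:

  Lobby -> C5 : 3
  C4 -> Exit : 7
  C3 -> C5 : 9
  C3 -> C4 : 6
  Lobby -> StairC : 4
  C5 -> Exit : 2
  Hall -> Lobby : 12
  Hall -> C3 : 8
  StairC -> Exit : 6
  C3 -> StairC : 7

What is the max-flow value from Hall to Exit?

Augment Hall→C3→C5→Exit: bottleneck 2, flow now 2.
Augment Hall→C3→StairC→Exit: bottleneck 6, flow now 8.
Augment Hall→Lobby→C5→C3→C4→Exit: bottleneck 2, flow now 10. (uses reverse residual edge)
Augment Hall→Lobby→StairC→C3→C4→Exit: bottleneck 4, flow now 14. (uses reverse residual edge)
No augmenting path remains; maximum flow = 14.
In the residual graph, reachable from Hall: {Hall, Lobby, C5}.
Min-cut edges: Hall→C3 (8), Lobby→StairC (4), C5→Exit (2); capacity 8 + 4 + 2 = 14.
This cut is saturated, so no flow can exceed 14.

14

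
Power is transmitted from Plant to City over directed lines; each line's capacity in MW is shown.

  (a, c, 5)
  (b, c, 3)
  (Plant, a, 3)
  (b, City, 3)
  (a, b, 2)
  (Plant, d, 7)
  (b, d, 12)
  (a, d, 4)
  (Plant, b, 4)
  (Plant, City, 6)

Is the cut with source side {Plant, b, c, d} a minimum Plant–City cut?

No — its capacity is 12, but the minimum cut has capacity 9.

Given cut capacity: 3 + 6 + 3 = 12.
Augment Plant→City: bottleneck 6, flow now 6.
Augment Plant→b→City: bottleneck 3, flow now 9.
No augmenting path remains; maximum flow = 9.
In the residual graph, reachable from Plant: {Plant, a, b, c, d}.
Min-cut edges: Plant→City (6), b→City (3); capacity 6 + 3 = 9.
Cut capacity 12 exceeds the max flow 9, so it is not minimum.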